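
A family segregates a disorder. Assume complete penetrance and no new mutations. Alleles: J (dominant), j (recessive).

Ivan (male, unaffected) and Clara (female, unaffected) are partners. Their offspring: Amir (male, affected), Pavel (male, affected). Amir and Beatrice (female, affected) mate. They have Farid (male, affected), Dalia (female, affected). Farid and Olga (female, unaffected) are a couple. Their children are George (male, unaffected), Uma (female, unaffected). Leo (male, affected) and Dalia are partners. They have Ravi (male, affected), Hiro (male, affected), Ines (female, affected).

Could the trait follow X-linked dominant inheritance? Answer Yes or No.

Under X-linked dominant, Amir (affected, male) cannot arise from Ivan (unaffected) × Clara (unaffected).

No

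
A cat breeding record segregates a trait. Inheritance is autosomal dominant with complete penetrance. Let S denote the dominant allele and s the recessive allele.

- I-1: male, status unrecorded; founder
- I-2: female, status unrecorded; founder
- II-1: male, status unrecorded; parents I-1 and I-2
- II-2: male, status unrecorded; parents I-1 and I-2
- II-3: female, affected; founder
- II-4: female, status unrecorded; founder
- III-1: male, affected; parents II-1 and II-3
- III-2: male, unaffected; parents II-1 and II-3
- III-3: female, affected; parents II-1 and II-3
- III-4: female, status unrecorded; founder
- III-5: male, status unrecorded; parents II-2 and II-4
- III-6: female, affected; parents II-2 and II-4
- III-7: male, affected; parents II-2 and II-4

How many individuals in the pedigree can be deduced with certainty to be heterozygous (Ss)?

Obligate heterozygotes: II-3 is affected so carries S and passed s to III-2 (ss), so II-3 is Ss.
Every other individual is either homozygous by phenotype or has at least one consistent homozygous assignment, so the count is 1.

1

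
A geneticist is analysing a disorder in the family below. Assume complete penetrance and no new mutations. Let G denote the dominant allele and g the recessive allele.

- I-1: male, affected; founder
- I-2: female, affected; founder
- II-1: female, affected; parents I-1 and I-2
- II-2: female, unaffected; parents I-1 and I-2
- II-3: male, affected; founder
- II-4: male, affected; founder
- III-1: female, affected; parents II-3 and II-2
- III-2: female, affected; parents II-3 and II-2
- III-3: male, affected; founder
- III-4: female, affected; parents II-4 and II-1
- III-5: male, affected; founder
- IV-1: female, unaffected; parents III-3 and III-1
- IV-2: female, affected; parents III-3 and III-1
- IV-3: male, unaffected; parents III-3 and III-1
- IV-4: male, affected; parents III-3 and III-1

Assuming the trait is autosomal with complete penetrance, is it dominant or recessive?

dominant

I-1 and I-2 are both affected yet have an unaffected child II-2. Under a recessive model two affected parents are homozygous and every child would be affected, so the trait cannot be recessive.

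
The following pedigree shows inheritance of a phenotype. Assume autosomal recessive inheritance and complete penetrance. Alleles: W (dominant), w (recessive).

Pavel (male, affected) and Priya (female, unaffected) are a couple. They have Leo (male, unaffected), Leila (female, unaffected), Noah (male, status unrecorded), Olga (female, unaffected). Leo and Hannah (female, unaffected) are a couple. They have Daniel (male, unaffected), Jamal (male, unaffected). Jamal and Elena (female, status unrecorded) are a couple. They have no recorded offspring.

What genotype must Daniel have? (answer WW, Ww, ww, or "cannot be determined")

cannot be determined

Daniel's phenotype allows WW or Ww, and no parent or child forces a single allele at both positions; consistent genotype assignments exist with Daniel as WW or Ww.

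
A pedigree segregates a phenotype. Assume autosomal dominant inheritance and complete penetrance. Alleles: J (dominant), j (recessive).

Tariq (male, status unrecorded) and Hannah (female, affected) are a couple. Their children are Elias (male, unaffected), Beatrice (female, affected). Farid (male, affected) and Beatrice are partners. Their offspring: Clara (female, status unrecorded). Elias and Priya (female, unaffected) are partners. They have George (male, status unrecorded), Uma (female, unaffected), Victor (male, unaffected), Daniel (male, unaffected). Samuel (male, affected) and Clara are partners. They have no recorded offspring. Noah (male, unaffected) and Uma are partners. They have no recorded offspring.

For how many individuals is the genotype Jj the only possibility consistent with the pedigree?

1

Obligate heterozygotes: Hannah is affected so carries J and passed j to Elias (jj), so Hannah is Jj.
Every other individual is either homozygous by phenotype or has at least one consistent homozygous assignment, so the count is 1.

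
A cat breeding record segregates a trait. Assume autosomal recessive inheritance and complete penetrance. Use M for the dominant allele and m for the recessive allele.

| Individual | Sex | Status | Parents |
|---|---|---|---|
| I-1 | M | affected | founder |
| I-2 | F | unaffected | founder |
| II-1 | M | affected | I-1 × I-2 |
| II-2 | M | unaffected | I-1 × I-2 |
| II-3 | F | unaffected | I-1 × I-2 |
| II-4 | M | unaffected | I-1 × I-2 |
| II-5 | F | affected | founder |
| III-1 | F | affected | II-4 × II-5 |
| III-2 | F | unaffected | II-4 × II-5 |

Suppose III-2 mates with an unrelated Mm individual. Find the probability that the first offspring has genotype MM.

1/4

III-2 is unaffected so carries M and received m from II-5 (mm), so III-2 is Mm.
The cross gives 1/4 MM : 1/2 Mm : 1/4 mm, so P(offspring has genotype MM) = 1/4.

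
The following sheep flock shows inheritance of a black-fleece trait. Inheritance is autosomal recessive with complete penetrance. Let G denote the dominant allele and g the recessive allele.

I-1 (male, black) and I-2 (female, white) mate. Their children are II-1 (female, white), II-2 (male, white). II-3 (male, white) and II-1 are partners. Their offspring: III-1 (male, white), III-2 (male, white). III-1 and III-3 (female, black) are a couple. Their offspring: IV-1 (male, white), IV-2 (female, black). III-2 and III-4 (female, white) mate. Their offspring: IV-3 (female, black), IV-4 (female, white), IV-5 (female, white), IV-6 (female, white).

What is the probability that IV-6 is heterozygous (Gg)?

2/3

III-2 is white so carries G and passed g to IV-3 (gg), so III-2 is Gg.
III-4 is white so carries G and passed g to IV-3 (gg), so III-4 is Gg.
Their cross gives offspring ratios 1/4 GG : 1/2 Gg : 1/4 gg. Conditioning on IV-6 being white, P(Gg) = 1/2 / 3/4 = 2/3.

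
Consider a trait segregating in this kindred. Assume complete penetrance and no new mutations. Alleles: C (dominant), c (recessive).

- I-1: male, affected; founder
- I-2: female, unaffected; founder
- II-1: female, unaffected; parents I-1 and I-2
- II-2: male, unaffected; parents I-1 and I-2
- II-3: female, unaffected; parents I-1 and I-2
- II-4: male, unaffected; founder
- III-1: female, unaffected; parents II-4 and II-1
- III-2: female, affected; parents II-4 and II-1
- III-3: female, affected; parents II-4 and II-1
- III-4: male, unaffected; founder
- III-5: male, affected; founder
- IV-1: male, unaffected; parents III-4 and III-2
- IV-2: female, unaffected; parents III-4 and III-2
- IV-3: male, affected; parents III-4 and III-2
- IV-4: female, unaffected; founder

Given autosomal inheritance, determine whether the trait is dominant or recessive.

recessive

II-4 and II-1 are both unaffected yet have an affected child III-2. Under dominance, an affected child requires at least one affected parent, so the trait cannot be dominant.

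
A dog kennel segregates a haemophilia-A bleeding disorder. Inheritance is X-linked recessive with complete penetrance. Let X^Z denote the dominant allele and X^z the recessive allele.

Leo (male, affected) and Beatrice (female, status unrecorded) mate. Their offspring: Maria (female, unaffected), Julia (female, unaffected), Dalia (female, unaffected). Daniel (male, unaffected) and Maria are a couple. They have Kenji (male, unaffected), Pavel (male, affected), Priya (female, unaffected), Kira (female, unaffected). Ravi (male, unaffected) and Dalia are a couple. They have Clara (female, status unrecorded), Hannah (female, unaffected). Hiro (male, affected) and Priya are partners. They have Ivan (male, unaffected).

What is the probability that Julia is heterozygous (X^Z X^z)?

Julia is unaffected so carries Z and received z from Leo (X^z Y), so Julia is X^Z X^z, giving P(X^Z X^z) = 1.

1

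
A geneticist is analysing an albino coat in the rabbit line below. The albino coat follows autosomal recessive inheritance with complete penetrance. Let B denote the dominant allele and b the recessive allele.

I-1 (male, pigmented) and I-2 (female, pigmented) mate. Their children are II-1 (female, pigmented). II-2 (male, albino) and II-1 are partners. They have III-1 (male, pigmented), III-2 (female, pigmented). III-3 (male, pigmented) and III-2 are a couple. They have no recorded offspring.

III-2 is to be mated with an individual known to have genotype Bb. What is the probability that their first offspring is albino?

1/4

III-2 is pigmented so carries B and received b from II-2 (bb), so III-2 is Bb.
The cross gives 1/4 BB : 1/2 Bb : 1/4 bb, so P(offspring is albino) = 1/4.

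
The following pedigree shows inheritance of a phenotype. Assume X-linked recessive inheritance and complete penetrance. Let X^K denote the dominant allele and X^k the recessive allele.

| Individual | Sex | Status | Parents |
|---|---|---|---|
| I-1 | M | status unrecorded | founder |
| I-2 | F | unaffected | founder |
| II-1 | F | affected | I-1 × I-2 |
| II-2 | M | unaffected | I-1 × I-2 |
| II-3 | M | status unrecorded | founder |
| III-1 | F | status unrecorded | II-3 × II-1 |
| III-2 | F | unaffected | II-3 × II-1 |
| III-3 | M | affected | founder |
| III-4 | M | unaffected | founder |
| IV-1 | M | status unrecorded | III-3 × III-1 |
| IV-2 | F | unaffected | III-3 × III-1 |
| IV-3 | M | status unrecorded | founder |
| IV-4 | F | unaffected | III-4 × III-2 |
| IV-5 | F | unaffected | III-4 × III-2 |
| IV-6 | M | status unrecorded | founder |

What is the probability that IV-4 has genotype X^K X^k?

III-4 is unaffected, so III-4 is X^K Y.
III-2 is unaffected so carries K and received k from II-1 (X^k X^k), so III-2 is X^K X^k.
Their cross gives offspring ratios 1/2 X^K X^K : 1/2 X^K X^k. Conditioning on IV-4 being unaffected, P(X^K X^k) = 1/2 / 1 = 1/2.

1/2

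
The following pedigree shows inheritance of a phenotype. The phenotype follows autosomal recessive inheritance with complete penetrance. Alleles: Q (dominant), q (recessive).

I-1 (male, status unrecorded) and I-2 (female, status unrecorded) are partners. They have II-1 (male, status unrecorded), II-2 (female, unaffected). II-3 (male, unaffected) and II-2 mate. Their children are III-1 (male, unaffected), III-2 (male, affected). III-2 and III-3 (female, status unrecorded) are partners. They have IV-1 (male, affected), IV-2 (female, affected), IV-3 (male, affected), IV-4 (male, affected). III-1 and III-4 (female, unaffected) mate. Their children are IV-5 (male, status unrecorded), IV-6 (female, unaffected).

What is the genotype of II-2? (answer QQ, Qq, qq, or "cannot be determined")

Qq

From phenotype alone, II-2 is QQ or Qq.
II-2 is unaffected so carries Q and passed q to III-2 (qq), so II-2 is Qq.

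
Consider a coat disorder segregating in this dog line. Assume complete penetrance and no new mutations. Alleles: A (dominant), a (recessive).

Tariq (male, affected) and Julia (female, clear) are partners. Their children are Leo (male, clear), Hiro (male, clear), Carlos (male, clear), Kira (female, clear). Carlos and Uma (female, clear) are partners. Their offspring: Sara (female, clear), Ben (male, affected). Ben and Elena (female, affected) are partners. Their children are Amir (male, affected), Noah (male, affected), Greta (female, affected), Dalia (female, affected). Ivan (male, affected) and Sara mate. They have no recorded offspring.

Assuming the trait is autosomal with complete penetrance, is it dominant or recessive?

Carlos and Uma are both clear yet have an affected child Ben. Under dominance, an affected child requires at least one affected parent, so the trait cannot be dominant.

recessive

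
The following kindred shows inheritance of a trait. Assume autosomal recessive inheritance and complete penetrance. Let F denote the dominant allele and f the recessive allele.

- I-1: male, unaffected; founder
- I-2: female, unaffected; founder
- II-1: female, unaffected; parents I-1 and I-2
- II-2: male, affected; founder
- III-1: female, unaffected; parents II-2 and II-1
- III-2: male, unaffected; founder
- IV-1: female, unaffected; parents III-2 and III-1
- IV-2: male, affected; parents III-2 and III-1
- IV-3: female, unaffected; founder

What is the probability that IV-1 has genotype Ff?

III-2 is unaffected so carries F and passed f to IV-2 (ff), so III-2 is Ff.
III-1 is unaffected so carries F and received f from II-2 (ff), so III-1 is Ff.
Their cross gives offspring ratios 1/4 FF : 1/2 Ff : 1/4 ff. Conditioning on IV-1 being unaffected, P(Ff) = 1/2 / 3/4 = 2/3.

2/3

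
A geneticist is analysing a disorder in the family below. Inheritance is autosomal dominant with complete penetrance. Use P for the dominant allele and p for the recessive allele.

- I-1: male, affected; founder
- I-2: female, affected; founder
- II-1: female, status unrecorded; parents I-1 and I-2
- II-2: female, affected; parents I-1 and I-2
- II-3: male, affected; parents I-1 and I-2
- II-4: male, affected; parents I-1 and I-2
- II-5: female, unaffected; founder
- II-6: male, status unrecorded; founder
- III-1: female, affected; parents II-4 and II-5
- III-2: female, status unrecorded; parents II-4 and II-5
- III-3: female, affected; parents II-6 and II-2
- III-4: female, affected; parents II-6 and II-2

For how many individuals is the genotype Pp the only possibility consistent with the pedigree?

Obligate heterozygotes: III-1 is affected so carries P and received p from II-5 (pp), so III-1 is Pp.
Every other individual is either homozygous by phenotype or has at least one consistent homozygous assignment, so the count is 1.

1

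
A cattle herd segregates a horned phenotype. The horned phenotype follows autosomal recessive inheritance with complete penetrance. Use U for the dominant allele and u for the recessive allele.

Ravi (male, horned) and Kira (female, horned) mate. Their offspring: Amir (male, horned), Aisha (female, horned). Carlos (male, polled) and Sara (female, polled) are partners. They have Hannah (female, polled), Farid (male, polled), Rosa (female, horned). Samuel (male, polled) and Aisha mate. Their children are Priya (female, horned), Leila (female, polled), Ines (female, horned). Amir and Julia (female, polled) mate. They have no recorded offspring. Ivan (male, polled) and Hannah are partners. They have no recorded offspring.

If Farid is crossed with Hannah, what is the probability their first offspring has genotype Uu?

Carlos is polled so carries U and passed u to Rosa (uu), so Carlos is Uu.
Sara is polled so carries U and passed u to Rosa (uu), so Sara is Uu.
Farid is a polled offspring of Carlos (Uu) × Sara (Uu), whose cross gives 1/4 UU : 1/2 Uu : 1/4 uu; conditioning on being polled, Farid is UU with probability 1/3, Uu with probability 2/3.
Hannah is a polled offspring of Carlos (Uu) × Sara (Uu), whose cross gives 1/4 UU : 1/2 Uu : 1/4 uu; conditioning on being polled, Hannah is UU with probability 1/3, Uu with probability 2/3.
Summing over parental genotype combinations, P(offspring has genotype Uu) = 2/9·1/2 + 2/9·1/2 + 4/9·1/2 = 4/9.

4/9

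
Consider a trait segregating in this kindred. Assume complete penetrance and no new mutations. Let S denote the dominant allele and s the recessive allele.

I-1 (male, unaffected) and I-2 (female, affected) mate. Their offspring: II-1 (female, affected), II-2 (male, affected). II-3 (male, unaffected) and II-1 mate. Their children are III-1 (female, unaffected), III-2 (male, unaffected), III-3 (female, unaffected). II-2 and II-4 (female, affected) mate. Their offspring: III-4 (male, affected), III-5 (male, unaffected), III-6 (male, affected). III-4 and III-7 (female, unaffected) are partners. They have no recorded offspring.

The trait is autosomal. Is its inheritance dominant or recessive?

II-2 and II-4 are both affected yet have an unaffected child III-5. Under a recessive model two affected parents are homozygous and every child would be affected, so the trait cannot be recessive.

dominant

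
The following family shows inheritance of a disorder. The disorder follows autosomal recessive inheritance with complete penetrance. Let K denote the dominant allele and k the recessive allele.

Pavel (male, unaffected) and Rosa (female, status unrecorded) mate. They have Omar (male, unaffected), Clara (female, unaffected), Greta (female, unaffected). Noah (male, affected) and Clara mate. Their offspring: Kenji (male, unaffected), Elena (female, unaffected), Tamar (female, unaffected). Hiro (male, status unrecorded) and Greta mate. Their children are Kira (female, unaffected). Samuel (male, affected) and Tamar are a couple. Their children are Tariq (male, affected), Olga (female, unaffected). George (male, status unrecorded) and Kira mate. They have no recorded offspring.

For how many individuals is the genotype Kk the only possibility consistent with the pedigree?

4

Obligate heterozygotes: Kenji is unaffected so carries K and received k from Noah (kk), so Kenji is Kk; Elena is unaffected so carries K and received k from Noah (kk), so Elena is Kk; Tamar is unaffected so carries K and received k from Noah (kk), so Tamar is Kk; Olga is unaffected so carries K and received k from Samuel (kk), so Olga is Kk.
Every other individual is either homozygous by phenotype or has at least one consistent homozygous assignment, so the count is 4.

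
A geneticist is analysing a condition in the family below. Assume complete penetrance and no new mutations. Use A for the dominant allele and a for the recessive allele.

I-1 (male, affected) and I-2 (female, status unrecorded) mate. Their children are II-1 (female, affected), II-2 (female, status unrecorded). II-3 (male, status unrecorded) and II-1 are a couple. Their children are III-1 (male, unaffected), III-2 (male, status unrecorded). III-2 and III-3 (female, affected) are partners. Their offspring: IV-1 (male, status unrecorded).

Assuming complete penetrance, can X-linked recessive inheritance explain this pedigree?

No

Under X-linked recessive, III-1 (unaffected, male) cannot arise from II-3 (unrecorded) × II-1 (affected).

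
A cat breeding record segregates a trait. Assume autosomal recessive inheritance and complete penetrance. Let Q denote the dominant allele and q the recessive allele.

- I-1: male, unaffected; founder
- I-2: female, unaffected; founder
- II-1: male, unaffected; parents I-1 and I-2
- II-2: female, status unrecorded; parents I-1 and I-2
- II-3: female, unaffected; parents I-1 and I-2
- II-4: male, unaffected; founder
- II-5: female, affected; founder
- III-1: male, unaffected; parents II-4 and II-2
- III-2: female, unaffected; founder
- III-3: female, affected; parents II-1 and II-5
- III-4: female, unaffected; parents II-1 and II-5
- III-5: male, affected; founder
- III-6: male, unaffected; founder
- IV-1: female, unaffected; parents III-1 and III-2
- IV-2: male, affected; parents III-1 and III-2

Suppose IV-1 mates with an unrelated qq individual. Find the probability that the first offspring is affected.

1/3

III-1 is unaffected so carries Q and passed q to IV-2 (qq), so III-1 is Qq.
III-2 is unaffected so carries Q and passed q to IV-2 (qq), so III-2 is Qq.
IV-1 is an unaffected offspring of III-1 (Qq) × III-2 (Qq), whose cross gives 1/4 QQ : 1/2 Qq : 1/4 qq; conditioning on being unaffected, IV-1 is QQ with probability 1/3, Qq with probability 2/3.
Summing over parental genotype combinations, P(offspring is affected) = 2/3·1/2 = 1/3.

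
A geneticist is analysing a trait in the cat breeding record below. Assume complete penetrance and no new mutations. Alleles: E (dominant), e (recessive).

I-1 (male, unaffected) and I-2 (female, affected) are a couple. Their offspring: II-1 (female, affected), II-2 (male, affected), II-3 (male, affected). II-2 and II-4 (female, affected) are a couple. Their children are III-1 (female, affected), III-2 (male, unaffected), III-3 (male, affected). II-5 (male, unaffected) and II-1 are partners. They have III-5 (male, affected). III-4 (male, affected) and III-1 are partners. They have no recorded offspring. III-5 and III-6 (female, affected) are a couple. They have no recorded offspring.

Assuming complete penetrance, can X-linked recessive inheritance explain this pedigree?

Under X-linked recessive, II-1 (affected, female) cannot arise from I-1 (unaffected) × I-2 (affected).

No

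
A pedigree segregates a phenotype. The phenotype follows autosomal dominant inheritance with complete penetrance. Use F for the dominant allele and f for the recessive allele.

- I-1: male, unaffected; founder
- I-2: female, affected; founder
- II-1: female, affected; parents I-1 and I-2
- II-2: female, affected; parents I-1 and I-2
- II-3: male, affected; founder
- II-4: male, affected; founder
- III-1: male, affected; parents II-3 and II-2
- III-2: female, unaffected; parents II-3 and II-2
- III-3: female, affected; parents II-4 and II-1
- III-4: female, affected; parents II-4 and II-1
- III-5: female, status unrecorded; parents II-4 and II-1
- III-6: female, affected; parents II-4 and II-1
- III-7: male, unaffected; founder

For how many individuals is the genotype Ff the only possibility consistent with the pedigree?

3

Obligate heterozygotes: II-1 is affected so carries F and received f from I-1 (ff), so II-1 is Ff; II-2 is affected so carries F and received f from I-1 (ff), so II-2 is Ff; II-3 is affected so carries F and passed f to III-2 (ff), so II-3 is Ff.
Every other individual is either homozygous by phenotype or has at least one consistent homozygous assignment, so the count is 3.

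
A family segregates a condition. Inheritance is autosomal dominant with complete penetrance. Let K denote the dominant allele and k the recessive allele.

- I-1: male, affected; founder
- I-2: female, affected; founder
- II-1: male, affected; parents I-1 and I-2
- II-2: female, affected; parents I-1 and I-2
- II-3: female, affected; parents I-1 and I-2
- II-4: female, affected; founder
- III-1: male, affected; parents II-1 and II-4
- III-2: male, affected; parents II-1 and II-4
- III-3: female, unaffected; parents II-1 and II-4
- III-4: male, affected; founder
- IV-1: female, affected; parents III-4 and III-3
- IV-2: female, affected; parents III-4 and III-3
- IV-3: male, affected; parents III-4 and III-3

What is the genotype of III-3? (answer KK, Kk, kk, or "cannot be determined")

kk

III-3 is unaffected, so III-3 is kk.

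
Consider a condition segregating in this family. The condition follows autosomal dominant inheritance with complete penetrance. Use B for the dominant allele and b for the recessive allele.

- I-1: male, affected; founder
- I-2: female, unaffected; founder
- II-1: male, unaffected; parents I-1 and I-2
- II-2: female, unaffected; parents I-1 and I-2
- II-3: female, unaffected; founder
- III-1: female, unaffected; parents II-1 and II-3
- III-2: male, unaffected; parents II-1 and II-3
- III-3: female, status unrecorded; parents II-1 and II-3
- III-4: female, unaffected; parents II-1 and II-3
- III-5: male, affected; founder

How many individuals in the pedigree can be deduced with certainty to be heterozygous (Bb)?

Obligate heterozygotes: I-1 is affected so carries B and passed b to II-1 (bb), so I-1 is Bb.
Every other individual is either homozygous by phenotype or has at least one consistent homozygous assignment, so the count is 1.

1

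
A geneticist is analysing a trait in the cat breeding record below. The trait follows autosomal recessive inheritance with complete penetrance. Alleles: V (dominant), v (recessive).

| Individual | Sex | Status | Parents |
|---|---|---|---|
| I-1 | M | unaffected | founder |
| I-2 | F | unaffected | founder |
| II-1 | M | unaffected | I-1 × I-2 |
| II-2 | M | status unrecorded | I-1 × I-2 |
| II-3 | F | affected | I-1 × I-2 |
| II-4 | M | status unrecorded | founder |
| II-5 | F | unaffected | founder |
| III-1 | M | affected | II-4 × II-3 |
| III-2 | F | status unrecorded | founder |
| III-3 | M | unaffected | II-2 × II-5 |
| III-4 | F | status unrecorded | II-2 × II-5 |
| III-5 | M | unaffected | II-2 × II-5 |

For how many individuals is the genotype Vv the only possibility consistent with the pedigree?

2

Obligate heterozygotes: I-1 is unaffected so carries V and passed v to II-3 (vv), so I-1 is Vv; I-2 is unaffected so carries V and passed v to II-3 (vv), so I-2 is Vv.
Every other individual is either homozygous by phenotype or has at least one consistent homozygous assignment, so the count is 2.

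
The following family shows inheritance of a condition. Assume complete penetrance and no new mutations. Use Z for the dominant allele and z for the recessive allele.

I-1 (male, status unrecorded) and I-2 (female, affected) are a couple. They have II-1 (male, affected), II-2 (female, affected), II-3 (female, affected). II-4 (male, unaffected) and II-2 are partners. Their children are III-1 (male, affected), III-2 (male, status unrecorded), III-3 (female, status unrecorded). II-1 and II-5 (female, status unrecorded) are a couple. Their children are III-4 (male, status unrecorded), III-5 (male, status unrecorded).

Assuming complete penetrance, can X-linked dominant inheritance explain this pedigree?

Yes

A consistent assignment under X-linked dominant exists: I-1 X^Z Y, I-2 X^Z X^Z, II-1 X^Z Y, II-2 X^Z X^Z, II-3 X^Z X^Z, II-4 X^z Y, II-5 X^Z X^Z, III-1 X^Z Y, III-2 X^Z Y, III-3 X^Z X^z, III-4 X^Z Y, III-5 X^Z Y.
In this assignment every recorded phenotype matches its genotype and every non-founder's genotype is obtainable from its parents' genotypes, so the pedigree is consistent.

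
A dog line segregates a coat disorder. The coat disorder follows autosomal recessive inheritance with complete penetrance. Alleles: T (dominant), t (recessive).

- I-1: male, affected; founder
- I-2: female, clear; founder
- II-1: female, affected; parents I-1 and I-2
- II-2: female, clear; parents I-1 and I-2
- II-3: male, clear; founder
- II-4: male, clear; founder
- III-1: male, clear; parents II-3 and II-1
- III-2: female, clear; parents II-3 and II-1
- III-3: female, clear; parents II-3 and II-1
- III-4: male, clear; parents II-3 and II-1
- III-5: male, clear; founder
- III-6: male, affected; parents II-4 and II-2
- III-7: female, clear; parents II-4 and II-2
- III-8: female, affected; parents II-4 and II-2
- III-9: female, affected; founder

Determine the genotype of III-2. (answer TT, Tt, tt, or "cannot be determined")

From phenotype alone, III-2 is TT or Tt.
III-2 is clear so carries T and received t from II-1 (tt), so III-2 is Tt.

Tt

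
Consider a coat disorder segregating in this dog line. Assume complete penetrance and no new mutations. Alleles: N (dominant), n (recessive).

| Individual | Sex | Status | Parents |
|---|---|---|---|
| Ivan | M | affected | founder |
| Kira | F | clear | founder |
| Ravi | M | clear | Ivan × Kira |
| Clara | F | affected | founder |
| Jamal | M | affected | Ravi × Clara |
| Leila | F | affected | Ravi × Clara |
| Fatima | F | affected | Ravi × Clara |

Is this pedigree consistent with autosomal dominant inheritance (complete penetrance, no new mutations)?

A consistent assignment under autosomal dominant exists: Ivan Nn, Kira nn, Ravi nn, Clara NN, Jamal Nn, Leila Nn, Fatima Nn.
In this assignment every recorded phenotype matches its genotype and every non-founder's genotype is obtainable from its parents' genotypes, so the pedigree is consistent.

Yes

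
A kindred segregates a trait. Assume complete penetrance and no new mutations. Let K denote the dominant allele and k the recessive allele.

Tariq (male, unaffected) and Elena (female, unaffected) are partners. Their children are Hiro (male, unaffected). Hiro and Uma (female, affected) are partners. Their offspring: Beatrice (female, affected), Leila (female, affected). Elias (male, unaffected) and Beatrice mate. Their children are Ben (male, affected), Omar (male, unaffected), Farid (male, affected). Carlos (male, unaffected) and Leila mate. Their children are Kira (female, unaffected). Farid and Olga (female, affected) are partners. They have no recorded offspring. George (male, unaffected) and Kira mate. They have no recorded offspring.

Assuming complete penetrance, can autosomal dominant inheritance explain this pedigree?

Yes

A consistent assignment under autosomal dominant exists: Tariq kk, Elena kk, Hiro kk, Uma KK, Beatrice Kk, Leila Kk, Elias kk, Carlos kk, Ben Kk, Omar kk, Farid Kk, Olga KK, Kira kk, George kk.
In this assignment every recorded phenotype matches its genotype and every non-founder's genotype is obtainable from its parents' genotypes, so the pedigree is consistent.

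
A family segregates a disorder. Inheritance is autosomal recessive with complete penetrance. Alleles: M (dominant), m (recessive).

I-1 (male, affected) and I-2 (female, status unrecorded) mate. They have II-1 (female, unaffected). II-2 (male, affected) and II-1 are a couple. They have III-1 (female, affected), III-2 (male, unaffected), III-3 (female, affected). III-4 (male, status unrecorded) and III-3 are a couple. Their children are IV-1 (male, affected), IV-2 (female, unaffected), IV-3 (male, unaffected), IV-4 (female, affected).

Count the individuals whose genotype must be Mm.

Obligate heterozygotes: II-1 is unaffected so carries M and received m from I-1 (mm), so II-1 is Mm; III-2 is unaffected so carries M and received m from II-2 (mm), so III-2 is Mm; III-4 passed M to IV-2 (Mm, whose m came from III-3) and passed m to IV-1 (mm), so III-4 is Mm; IV-2 is unaffected so carries M and received m from III-3 (mm), so IV-2 is Mm; IV-3 is unaffected so carries M and received m from III-3 (mm), so IV-3 is Mm.
Every other individual is either homozygous by phenotype or has at least one consistent homozygous assignment, so the count is 5.

5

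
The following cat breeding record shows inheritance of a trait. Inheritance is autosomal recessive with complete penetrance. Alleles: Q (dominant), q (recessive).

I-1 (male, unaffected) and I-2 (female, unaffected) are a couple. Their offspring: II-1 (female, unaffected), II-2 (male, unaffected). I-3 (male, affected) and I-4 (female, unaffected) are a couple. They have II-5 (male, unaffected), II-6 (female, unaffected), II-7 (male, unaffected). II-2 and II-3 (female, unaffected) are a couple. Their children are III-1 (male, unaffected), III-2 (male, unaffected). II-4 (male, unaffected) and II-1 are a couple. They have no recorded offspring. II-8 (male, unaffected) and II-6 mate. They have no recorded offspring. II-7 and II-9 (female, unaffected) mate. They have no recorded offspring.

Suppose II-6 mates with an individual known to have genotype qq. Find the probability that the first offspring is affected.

II-6 is unaffected so carries Q and received q from I-3 (qq), so II-6 is Qq.
The cross gives 1/2 Qq : 1/2 qq, so P(offspring is affected) = 1/2.

1/2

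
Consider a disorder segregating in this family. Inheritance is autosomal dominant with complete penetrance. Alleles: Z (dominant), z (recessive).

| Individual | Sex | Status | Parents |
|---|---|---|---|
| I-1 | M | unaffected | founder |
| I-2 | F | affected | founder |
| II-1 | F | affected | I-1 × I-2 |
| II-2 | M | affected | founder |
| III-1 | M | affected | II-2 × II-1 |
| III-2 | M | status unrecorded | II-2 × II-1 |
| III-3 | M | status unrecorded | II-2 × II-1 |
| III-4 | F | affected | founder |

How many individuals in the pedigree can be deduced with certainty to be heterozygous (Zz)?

Obligate heterozygotes: II-1 is affected so carries Z and received z from I-1 (zz), so II-1 is Zz.
Every other individual is either homozygous by phenotype or has at least one consistent homozygous assignment, so the count is 1.

1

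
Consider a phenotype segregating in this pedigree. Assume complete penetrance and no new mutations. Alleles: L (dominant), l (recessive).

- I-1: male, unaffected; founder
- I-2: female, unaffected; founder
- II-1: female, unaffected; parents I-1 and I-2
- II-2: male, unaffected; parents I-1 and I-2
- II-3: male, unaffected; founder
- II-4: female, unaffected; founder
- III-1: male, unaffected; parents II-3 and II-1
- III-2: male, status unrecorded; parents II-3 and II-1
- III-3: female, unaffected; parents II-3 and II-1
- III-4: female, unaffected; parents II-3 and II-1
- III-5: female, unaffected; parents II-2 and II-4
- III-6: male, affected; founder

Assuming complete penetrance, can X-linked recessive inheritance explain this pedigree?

Yes

A consistent assignment under X-linked recessive exists: I-1 X^L Y, I-2 X^L X^L, II-1 X^L X^L, II-2 X^L Y, II-3 X^L Y, II-4 X^L X^L, III-1 X^L Y, III-2 X^L Y, III-3 X^L X^L, III-4 X^L X^L, III-5 X^L X^L, III-6 X^l Y.
In this assignment every recorded phenotype matches its genotype and every non-founder's genotype is obtainable from its parents' genotypes, so the pedigree is consistent.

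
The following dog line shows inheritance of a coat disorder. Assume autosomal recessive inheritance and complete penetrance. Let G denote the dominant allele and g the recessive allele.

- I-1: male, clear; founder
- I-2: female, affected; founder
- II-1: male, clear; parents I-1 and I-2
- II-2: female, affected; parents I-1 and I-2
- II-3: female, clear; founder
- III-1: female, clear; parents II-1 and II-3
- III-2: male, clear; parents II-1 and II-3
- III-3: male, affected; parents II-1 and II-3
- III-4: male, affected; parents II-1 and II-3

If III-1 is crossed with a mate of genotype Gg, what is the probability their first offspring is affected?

1/6

II-1 is clear so carries G and received g from I-2 (gg), so II-1 is Gg.
II-3 is clear so carries G and passed g to III-3 (gg), so II-3 is Gg.
III-1 is a clear offspring of II-1 (Gg) × II-3 (Gg), whose cross gives 1/4 GG : 1/2 Gg : 1/4 gg; conditioning on being clear, III-1 is GG with probability 1/3, Gg with probability 2/3.
Summing over parental genotype combinations, P(offspring is affected) = 2/3·1/4 = 1/6.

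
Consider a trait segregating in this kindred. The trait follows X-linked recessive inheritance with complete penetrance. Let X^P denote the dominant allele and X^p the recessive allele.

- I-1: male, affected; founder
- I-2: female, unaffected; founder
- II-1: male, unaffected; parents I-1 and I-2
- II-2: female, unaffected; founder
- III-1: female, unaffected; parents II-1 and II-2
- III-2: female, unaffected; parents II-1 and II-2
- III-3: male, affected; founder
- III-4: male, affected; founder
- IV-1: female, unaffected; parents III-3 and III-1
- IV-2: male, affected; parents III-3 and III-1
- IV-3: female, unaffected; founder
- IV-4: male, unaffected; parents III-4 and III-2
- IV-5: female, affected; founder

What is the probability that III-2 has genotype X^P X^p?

II-1 is unaffected, so II-1 is X^P Y.
II-2 is unaffected so carries P and passed p to III-1 (X^P X^p, whose P came from II-1), so II-2 is X^P X^p.
Their cross gives offspring ratios 1/2 X^P X^P : 1/2 X^P X^p. Conditioning on III-2 being unaffected, P(X^P X^p) = 1/2 / 1 = 1/2 before taking III-2's own offspring into account.
III-4 is affected, so III-4 is X^p Y.
Now use III-2's offspring. Probability of each recorded status — unaffected son IV-4: 1/2 if III-2 is X^P X^p, 1 if X^P X^P.
Bayes: P(X^P X^p) = 1/2·1/2 / (1/2·1/2 + 1/2·1) = 1/3.

1/3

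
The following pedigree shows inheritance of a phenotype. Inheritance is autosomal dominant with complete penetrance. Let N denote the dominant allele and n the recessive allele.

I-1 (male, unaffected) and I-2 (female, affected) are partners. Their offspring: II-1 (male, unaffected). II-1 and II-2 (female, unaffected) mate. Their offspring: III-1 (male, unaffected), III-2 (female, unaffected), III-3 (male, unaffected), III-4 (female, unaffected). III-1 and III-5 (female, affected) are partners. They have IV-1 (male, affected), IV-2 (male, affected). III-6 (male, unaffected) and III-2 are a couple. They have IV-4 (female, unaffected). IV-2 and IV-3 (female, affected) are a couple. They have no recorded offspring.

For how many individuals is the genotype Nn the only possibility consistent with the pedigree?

Obligate heterozygotes: I-2 is affected so carries N and passed n to II-1 (nn), so I-2 is Nn; IV-1 is affected so carries N and received n from III-1 (nn), so IV-1 is Nn; IV-2 is affected so carries N and received n from III-1 (nn), so IV-2 is Nn.
Every other individual is either homozygous by phenotype or has at least one consistent homozygous assignment, so the count is 3.

3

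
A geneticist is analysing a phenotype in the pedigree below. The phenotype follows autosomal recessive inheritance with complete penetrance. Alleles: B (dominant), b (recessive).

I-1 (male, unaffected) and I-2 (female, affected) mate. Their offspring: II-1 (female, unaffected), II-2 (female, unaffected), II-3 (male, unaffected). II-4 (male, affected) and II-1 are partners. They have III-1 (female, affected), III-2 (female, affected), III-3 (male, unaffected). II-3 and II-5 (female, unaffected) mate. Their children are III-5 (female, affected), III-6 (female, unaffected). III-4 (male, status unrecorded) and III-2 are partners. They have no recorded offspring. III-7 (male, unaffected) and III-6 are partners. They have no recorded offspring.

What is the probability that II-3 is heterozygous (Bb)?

II-3 is unaffected so carries B and received b from I-2 (bb), so II-3 is Bb, giving P(Bb) = 1.

1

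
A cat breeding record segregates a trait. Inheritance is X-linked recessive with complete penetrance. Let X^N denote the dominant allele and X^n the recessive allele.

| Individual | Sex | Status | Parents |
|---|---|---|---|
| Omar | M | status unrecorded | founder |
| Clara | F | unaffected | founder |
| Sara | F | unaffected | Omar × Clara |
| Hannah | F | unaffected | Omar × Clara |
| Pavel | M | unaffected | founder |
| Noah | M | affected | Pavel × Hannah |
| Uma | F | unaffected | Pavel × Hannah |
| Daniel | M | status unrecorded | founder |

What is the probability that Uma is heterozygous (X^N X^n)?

1/2

Pavel is unaffected, so Pavel is X^N Y.
Hannah is unaffected so carries N and passed n to Noah (X^n Y), so Hannah is X^N X^n.
Their cross gives offspring ratios 1/2 X^N X^N : 1/2 X^N X^n. Conditioning on Uma being unaffected, P(X^N X^n) = 1/2 / 1 = 1/2.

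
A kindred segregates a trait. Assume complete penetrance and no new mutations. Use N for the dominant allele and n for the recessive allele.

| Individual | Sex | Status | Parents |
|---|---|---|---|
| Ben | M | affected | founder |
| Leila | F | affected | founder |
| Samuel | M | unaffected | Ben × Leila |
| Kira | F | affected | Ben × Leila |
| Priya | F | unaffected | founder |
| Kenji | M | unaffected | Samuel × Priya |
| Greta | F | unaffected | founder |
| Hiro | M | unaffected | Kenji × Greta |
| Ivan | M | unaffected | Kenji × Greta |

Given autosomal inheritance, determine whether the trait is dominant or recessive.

dominant

Ben and Leila are both affected yet have an unaffected child Samuel. Under a recessive model two affected parents are homozygous and every child would be affected, so the trait cannot be recessive.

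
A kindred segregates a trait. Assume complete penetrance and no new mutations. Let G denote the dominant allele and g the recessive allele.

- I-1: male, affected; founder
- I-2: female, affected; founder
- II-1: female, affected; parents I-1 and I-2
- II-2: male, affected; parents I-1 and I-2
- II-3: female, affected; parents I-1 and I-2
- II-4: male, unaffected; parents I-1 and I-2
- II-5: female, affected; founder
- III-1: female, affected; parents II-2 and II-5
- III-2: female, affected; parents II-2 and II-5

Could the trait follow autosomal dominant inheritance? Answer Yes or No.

Yes

A consistent assignment under autosomal dominant exists: I-1 Gg, I-2 Gg, II-1 GG, II-2 GG, II-3 GG, II-4 gg, II-5 GG, III-1 GG, III-2 GG.
In this assignment every recorded phenotype matches its genotype and every non-founder's genotype is obtainable from its parents' genotypes, so the pedigree is consistent.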